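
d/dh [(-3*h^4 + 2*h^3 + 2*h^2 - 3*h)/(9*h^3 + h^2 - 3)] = (-27*h^6 - 6*h^5 - 16*h^4 + 90*h^3 - 15*h^2 - 12*h + 9)/(81*h^6 + 18*h^5 + h^4 - 54*h^3 - 6*h^2 + 9)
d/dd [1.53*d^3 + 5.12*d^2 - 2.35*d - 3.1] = 4.59*d^2 + 10.24*d - 2.35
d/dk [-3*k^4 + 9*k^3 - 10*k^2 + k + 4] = -12*k^3 + 27*k^2 - 20*k + 1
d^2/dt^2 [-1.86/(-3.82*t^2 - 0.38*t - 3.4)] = (-54.283728*t^2 - 5.399952*t + 1.86*(7.64*t + 0.38)*(15.28*t + 0.76) - 48.31536)/(3.82*t^2 + 0.38*t + 3.4)^3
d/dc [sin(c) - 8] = cos(c)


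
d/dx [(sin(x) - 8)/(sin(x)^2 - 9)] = (16*sin(x) + cos(x)^2 - 10)*cos(x)/(sin(x)^2 - 9)^2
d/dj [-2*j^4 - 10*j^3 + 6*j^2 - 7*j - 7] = -8*j^3 - 30*j^2 + 12*j - 7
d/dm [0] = 0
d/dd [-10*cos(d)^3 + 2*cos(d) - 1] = 2*(15*cos(d)^2 - 1)*sin(d)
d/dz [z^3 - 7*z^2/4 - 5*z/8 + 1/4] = 3*z^2 - 7*z/2 - 5/8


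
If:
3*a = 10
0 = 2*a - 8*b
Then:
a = 10/3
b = 5/6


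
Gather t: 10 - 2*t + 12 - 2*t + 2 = 24 - 4*t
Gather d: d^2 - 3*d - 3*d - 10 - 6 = d^2 - 6*d - 16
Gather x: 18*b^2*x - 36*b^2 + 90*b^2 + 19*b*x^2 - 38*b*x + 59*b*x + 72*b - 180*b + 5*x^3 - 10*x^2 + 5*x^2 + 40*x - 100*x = 54*b^2 - 108*b + 5*x^3 + x^2*(19*b - 5) + x*(18*b^2 + 21*b - 60)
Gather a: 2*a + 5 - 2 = 2*a + 3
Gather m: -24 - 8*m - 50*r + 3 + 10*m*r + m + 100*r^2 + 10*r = m*(10*r - 7) + 100*r^2 - 40*r - 21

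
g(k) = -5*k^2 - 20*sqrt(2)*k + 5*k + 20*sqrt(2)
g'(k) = -10*k - 20*sqrt(2) + 5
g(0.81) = 6.14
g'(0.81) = -31.38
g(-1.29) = 50.00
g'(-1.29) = -10.38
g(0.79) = 6.77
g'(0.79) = -31.18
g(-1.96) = 54.71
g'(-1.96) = -3.68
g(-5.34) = 10.04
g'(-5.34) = 30.12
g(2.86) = -79.21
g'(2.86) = -51.88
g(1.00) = 0.00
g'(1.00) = -33.28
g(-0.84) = 44.32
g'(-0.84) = -14.88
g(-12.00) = -412.30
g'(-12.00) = 96.72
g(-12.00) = -412.30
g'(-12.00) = 96.72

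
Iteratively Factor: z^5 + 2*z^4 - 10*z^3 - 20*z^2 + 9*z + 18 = (z - 3)*(z^4 + 5*z^3 + 5*z^2 - 5*z - 6) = (z - 3)*(z + 3)*(z^3 + 2*z^2 - z - 2) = (z - 3)*(z - 1)*(z + 3)*(z^2 + 3*z + 2) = (z - 3)*(z - 1)*(z + 1)*(z + 3)*(z + 2)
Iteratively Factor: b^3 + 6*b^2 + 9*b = (b)*(b^2 + 6*b + 9) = b*(b + 3)*(b + 3)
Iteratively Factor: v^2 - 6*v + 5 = (v - 5)*(v - 1)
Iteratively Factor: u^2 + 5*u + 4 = (u + 4)*(u + 1)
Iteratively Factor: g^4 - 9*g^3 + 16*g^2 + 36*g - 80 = (g - 4)*(g^3 - 5*g^2 - 4*g + 20) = (g - 5)*(g - 4)*(g^2 - 4) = (g - 5)*(g - 4)*(g + 2)*(g - 2)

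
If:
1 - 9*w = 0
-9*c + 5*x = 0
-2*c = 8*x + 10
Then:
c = -25/41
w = 1/9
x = -45/41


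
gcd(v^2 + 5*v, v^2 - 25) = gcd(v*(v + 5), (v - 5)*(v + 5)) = v + 5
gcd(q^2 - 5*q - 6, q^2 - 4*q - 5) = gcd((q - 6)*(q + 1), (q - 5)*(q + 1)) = q + 1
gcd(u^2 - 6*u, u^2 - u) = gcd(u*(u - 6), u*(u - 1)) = u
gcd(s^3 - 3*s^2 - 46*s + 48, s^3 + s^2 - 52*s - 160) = s - 8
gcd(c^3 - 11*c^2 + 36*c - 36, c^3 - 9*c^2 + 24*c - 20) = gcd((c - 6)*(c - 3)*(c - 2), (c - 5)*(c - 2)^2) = c - 2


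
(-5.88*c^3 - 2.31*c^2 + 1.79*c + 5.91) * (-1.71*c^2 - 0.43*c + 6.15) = 10.0548*c^5 + 6.4785*c^4 - 38.2296*c^3 - 25.0823*c^2 + 8.4672*c + 36.3465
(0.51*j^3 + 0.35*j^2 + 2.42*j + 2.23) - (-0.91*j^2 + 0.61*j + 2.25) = 0.51*j^3 + 1.26*j^2 + 1.81*j - 0.02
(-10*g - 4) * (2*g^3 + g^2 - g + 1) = -20*g^4 - 18*g^3 + 6*g^2 - 6*g - 4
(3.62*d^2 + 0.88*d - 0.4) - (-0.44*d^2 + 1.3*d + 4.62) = 4.06*d^2 - 0.42*d - 5.02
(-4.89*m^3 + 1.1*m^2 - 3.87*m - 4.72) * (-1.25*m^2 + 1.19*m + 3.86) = 6.1125*m^5 - 7.1941*m^4 - 12.7289*m^3 + 5.5407*m^2 - 20.555*m - 18.2192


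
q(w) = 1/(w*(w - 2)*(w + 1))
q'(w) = -1/(w*(w - 2)*(w + 1)^2) - 1/(w*(w - 2)^2*(w + 1)) - 1/(w^2*(w - 2)*(w + 1)) = (-w*(w - 2) - w*(w + 1) - (w - 2)*(w + 1))/(w^2*(w - 2)^2*(w + 1)^2)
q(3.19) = 0.06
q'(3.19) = -0.09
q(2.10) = 1.54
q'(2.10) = -16.59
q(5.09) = 0.01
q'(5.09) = -0.01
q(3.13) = 0.07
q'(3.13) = -0.10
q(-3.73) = -0.02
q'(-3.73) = -0.01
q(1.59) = -0.59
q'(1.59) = -0.84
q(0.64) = -0.70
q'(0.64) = 1.01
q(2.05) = 3.20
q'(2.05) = -66.58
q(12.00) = 0.00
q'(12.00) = 0.00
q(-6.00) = 0.00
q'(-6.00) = 0.00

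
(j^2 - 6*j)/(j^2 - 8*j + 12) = j/(j - 2)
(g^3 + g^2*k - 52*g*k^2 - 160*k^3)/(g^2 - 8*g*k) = g + 9*k + 20*k^2/g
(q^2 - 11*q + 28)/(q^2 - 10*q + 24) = (q - 7)/(q - 6)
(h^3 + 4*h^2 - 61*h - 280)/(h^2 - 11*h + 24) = (h^2 + 12*h + 35)/(h - 3)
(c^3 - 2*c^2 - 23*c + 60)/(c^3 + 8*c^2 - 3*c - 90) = (c - 4)/(c + 6)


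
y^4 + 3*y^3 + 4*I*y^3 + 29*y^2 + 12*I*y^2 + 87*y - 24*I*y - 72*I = (y + 3)*(y - 3*I)*(y - I)*(y + 8*I)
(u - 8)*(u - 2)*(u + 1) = u^3 - 9*u^2 + 6*u + 16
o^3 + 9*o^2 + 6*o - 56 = (o - 2)*(o + 4)*(o + 7)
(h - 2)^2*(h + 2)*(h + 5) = h^4 + 3*h^3 - 14*h^2 - 12*h + 40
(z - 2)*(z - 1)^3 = z^4 - 5*z^3 + 9*z^2 - 7*z + 2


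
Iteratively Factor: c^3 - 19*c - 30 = (c + 3)*(c^2 - 3*c - 10) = (c + 2)*(c + 3)*(c - 5)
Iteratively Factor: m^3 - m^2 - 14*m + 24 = (m - 2)*(m^2 + m - 12) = (m - 2)*(m + 4)*(m - 3)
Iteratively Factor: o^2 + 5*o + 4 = (o + 4)*(o + 1)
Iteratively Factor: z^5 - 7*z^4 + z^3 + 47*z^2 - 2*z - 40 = (z + 1)*(z^4 - 8*z^3 + 9*z^2 + 38*z - 40) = (z - 5)*(z + 1)*(z^3 - 3*z^2 - 6*z + 8) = (z - 5)*(z + 1)*(z + 2)*(z^2 - 5*z + 4) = (z - 5)*(z - 1)*(z + 1)*(z + 2)*(z - 4)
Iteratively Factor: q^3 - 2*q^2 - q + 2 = (q - 2)*(q^2 - 1) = (q - 2)*(q + 1)*(q - 1)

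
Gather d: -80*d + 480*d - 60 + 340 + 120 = 400*d + 400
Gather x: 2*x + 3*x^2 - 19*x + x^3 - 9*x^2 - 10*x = x^3 - 6*x^2 - 27*x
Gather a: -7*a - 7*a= -14*a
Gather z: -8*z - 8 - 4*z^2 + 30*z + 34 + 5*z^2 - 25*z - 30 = z^2 - 3*z - 4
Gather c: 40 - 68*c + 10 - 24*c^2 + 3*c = -24*c^2 - 65*c + 50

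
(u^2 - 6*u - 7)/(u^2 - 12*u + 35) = (u + 1)/(u - 5)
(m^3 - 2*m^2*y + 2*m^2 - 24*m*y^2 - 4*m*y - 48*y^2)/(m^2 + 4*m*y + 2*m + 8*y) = m - 6*y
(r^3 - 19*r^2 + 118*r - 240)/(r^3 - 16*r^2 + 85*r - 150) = (r - 8)/(r - 5)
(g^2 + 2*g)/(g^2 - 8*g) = (g + 2)/(g - 8)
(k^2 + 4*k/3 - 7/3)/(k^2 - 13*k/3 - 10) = (-3*k^2 - 4*k + 7)/(-3*k^2 + 13*k + 30)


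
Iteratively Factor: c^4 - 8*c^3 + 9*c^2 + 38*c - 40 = (c + 2)*(c^3 - 10*c^2 + 29*c - 20) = (c - 4)*(c + 2)*(c^2 - 6*c + 5) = (c - 4)*(c - 1)*(c + 2)*(c - 5)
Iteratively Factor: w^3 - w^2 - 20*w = (w + 4)*(w^2 - 5*w) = w*(w + 4)*(w - 5)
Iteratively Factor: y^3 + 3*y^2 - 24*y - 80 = (y + 4)*(y^2 - y - 20) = (y + 4)^2*(y - 5)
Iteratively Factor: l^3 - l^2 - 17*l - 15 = (l - 5)*(l^2 + 4*l + 3) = (l - 5)*(l + 1)*(l + 3)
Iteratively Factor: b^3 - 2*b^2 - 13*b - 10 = (b + 1)*(b^2 - 3*b - 10) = (b - 5)*(b + 1)*(b + 2)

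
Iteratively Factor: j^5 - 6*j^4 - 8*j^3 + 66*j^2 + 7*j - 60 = (j + 3)*(j^4 - 9*j^3 + 19*j^2 + 9*j - 20) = (j - 1)*(j + 3)*(j^3 - 8*j^2 + 11*j + 20) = (j - 4)*(j - 1)*(j + 3)*(j^2 - 4*j - 5) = (j - 4)*(j - 1)*(j + 1)*(j + 3)*(j - 5)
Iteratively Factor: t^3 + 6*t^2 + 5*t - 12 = (t + 3)*(t^2 + 3*t - 4) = (t + 3)*(t + 4)*(t - 1)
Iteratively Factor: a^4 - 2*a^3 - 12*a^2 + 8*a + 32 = (a - 4)*(a^3 + 2*a^2 - 4*a - 8) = (a - 4)*(a + 2)*(a^2 - 4) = (a - 4)*(a + 2)^2*(a - 2)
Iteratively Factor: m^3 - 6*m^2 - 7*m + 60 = (m + 3)*(m^2 - 9*m + 20) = (m - 4)*(m + 3)*(m - 5)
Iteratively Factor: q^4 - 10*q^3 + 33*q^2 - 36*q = (q - 4)*(q^3 - 6*q^2 + 9*q) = q*(q - 4)*(q^2 - 6*q + 9) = q*(q - 4)*(q - 3)*(q - 3)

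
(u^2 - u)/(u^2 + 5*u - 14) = u*(u - 1)/(u^2 + 5*u - 14)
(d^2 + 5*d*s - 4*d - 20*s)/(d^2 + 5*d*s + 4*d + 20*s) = (d - 4)/(d + 4)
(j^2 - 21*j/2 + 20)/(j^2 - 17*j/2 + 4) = (2*j - 5)/(2*j - 1)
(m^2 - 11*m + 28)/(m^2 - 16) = (m - 7)/(m + 4)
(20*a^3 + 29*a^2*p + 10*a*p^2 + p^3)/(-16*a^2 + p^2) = (5*a^2 + 6*a*p + p^2)/(-4*a + p)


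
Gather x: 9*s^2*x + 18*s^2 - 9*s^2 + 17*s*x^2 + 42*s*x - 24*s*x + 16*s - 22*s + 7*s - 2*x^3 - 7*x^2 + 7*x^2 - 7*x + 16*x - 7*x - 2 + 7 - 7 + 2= 9*s^2 + 17*s*x^2 + s - 2*x^3 + x*(9*s^2 + 18*s + 2)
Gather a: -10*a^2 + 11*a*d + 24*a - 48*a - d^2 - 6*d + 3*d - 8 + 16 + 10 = -10*a^2 + a*(11*d - 24) - d^2 - 3*d + 18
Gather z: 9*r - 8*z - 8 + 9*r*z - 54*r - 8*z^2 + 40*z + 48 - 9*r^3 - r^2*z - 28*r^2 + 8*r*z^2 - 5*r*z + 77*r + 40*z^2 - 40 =-9*r^3 - 28*r^2 + 32*r + z^2*(8*r + 32) + z*(-r^2 + 4*r + 32)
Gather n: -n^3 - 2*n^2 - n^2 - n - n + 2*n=-n^3 - 3*n^2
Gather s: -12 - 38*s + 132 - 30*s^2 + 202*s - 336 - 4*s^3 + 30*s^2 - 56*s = -4*s^3 + 108*s - 216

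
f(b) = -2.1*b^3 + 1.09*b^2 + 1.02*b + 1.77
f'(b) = -6.3*b^2 + 2.18*b + 1.02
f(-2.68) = 47.29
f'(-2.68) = -50.07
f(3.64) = -81.36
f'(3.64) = -74.52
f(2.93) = -38.71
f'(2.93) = -46.68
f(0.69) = 2.30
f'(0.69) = -0.48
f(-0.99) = 3.87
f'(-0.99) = -7.31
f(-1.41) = 8.39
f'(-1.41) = -14.58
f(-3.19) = 77.78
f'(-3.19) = -70.04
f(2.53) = -22.68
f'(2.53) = -33.79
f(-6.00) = 488.49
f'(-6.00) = -238.86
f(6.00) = -406.47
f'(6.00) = -212.70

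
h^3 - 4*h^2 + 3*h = h*(h - 3)*(h - 1)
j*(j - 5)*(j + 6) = j^3 + j^2 - 30*j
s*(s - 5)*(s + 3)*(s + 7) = s^4 + 5*s^3 - 29*s^2 - 105*s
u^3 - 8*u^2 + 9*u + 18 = (u - 6)*(u - 3)*(u + 1)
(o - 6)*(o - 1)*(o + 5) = o^3 - 2*o^2 - 29*o + 30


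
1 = 1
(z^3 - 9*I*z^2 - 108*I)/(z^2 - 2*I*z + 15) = (z^2 - 12*I*z - 36)/(z - 5*I)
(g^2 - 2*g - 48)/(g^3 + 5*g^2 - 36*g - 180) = (g - 8)/(g^2 - g - 30)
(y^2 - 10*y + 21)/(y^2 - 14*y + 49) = (y - 3)/(y - 7)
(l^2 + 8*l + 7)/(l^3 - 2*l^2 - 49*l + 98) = (l + 1)/(l^2 - 9*l + 14)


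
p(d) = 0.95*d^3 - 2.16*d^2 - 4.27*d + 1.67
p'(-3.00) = 34.34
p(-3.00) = -30.61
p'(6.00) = 72.41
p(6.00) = 103.49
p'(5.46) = 57.11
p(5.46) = 68.60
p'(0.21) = -5.05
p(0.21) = 0.69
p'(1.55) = -4.12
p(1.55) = -6.60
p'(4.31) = 30.05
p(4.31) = 19.20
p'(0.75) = -5.91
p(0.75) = -2.35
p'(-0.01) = -4.23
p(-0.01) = 1.71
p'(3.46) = 14.90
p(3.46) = 0.39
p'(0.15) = -4.85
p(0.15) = 0.98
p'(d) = 2.85*d^2 - 4.32*d - 4.27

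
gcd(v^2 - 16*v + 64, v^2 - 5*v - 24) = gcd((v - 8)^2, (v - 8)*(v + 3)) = v - 8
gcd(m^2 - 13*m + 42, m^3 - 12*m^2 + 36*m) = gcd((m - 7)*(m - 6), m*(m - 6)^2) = m - 6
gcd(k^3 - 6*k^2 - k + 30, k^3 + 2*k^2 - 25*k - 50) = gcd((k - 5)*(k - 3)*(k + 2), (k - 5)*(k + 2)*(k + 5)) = k^2 - 3*k - 10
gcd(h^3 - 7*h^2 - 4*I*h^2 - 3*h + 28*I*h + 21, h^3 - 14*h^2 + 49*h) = h - 7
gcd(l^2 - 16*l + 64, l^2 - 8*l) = l - 8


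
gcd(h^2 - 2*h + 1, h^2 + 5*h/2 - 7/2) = h - 1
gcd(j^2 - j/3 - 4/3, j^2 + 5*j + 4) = j + 1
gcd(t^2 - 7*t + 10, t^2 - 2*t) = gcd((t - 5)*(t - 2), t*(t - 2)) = t - 2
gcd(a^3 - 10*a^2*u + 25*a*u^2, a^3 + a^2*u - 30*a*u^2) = -a^2 + 5*a*u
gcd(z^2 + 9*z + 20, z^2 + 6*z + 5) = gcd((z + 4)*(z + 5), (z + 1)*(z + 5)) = z + 5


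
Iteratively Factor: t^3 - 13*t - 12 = (t + 3)*(t^2 - 3*t - 4) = (t - 4)*(t + 3)*(t + 1)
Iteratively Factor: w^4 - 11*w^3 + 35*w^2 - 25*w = (w - 5)*(w^3 - 6*w^2 + 5*w) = w*(w - 5)*(w^2 - 6*w + 5) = w*(w - 5)*(w - 1)*(w - 5)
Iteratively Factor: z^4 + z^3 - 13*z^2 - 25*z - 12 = (z + 1)*(z^3 - 13*z - 12) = (z - 4)*(z + 1)*(z^2 + 4*z + 3) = (z - 4)*(z + 1)^2*(z + 3)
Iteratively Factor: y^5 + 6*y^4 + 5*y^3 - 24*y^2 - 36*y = (y - 2)*(y^4 + 8*y^3 + 21*y^2 + 18*y) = (y - 2)*(y + 2)*(y^3 + 6*y^2 + 9*y) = (y - 2)*(y + 2)*(y + 3)*(y^2 + 3*y) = y*(y - 2)*(y + 2)*(y + 3)*(y + 3)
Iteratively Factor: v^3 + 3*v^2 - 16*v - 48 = (v + 4)*(v^2 - v - 12) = (v - 4)*(v + 4)*(v + 3)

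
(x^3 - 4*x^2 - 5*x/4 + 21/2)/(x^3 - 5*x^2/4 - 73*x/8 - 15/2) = 2*(2*x^2 - 11*x + 14)/(4*x^2 - 11*x - 20)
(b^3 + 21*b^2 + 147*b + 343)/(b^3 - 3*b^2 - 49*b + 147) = (b^2 + 14*b + 49)/(b^2 - 10*b + 21)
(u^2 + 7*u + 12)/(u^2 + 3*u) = (u + 4)/u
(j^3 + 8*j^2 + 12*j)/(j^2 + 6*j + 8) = j*(j + 6)/(j + 4)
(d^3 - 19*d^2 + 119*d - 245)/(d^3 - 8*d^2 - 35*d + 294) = (d - 5)/(d + 6)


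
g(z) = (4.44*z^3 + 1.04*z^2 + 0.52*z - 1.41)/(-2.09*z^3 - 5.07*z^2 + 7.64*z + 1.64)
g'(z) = (6.27*z^2 + 10.14*z - 7.64)*(4.44*z^3 + 1.04*z^2 + 0.52*z - 1.41)/(-2.09*z^3 - 5.07*z^2 + 7.64*z + 1.64)^2 + (13.32*z^2 + 2.08*z + 0.52)/(-2.09*z^3 - 5.07*z^2 + 7.64*z + 1.64) = (-20.3372*z^4 + 70.0168*z^3 + 23.5861*z^2 - 10.8862*z + 11.6252)/(4.3681*z^6 + 21.1926*z^5 - 6.2303*z^4 - 84.3248*z^3 + 41.74*z^2 + 25.0592*z + 2.6896)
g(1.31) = -6.30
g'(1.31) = 44.16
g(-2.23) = 2.68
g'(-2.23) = -3.71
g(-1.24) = 0.77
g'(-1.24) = -0.89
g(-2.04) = 2.07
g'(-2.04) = -2.72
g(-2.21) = 2.60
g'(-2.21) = -3.58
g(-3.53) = -54.16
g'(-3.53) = -501.89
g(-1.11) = 0.66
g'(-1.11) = -0.71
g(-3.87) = -14.19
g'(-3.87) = -27.51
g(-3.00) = 10.83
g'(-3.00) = -29.88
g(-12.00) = -2.70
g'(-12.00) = -0.07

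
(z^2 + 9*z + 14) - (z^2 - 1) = 9*z + 15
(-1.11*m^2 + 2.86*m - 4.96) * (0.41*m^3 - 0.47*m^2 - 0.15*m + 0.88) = -0.4551*m^5 + 1.6943*m^4 - 3.2113*m^3 + 0.9254*m^2 + 3.2608*m - 4.3648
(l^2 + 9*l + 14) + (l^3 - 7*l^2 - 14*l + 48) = l^3 - 6*l^2 - 5*l + 62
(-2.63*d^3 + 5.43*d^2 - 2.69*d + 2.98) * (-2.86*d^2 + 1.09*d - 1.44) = 7.5218*d^5 - 18.3965*d^4 + 17.3993*d^3 - 19.2741*d^2 + 7.1218*d - 4.2912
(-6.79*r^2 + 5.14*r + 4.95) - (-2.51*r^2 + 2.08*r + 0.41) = -4.28*r^2 + 3.06*r + 4.54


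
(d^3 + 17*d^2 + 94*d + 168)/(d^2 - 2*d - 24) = (d^2 + 13*d + 42)/(d - 6)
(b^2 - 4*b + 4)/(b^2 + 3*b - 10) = (b - 2)/(b + 5)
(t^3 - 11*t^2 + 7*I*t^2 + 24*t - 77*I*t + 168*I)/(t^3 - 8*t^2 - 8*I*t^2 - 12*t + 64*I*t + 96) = (t^2 + t*(-3 + 7*I) - 21*I)/(t^2 - 8*I*t - 12)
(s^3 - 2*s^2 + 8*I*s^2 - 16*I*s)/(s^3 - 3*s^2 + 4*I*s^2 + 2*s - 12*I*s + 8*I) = s*(s + 8*I)/(s^2 + s*(-1 + 4*I) - 4*I)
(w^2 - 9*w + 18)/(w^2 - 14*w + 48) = (w - 3)/(w - 8)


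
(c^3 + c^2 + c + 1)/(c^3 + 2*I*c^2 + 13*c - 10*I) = (c^2 + c*(1 + I) + I)/(c^2 + 3*I*c + 10)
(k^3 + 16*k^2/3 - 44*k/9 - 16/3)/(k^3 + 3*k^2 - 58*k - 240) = (9*k^2 - 6*k - 8)/(9*(k^2 - 3*k - 40))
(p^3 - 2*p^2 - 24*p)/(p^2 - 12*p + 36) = p*(p + 4)/(p - 6)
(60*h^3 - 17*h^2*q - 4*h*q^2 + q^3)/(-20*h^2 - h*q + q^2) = -3*h + q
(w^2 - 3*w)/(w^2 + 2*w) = (w - 3)/(w + 2)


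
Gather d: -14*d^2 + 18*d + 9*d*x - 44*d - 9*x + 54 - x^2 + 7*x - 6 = -14*d^2 + d*(9*x - 26) - x^2 - 2*x + 48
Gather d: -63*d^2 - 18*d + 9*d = -63*d^2 - 9*d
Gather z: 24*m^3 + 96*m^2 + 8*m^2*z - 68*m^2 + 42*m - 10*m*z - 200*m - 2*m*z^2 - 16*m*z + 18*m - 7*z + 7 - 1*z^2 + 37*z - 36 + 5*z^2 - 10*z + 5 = 24*m^3 + 28*m^2 - 140*m + z^2*(4 - 2*m) + z*(8*m^2 - 26*m + 20) - 24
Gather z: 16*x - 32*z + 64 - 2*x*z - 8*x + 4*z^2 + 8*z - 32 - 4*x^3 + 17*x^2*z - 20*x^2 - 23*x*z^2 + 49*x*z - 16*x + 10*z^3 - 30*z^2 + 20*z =-4*x^3 - 20*x^2 - 8*x + 10*z^3 + z^2*(-23*x - 26) + z*(17*x^2 + 47*x - 4) + 32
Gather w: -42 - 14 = -56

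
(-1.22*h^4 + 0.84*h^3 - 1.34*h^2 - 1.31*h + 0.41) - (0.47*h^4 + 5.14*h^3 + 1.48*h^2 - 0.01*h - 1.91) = -1.69*h^4 - 4.3*h^3 - 2.82*h^2 - 1.3*h + 2.32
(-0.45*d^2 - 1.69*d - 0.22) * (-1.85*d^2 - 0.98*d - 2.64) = 0.8325*d^4 + 3.5675*d^3 + 3.2512*d^2 + 4.6772*d + 0.5808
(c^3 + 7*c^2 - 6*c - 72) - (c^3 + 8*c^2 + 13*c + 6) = -c^2 - 19*c - 78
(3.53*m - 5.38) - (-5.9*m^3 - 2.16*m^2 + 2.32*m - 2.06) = 5.9*m^3 + 2.16*m^2 + 1.21*m - 3.32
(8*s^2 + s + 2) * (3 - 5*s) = -40*s^3 + 19*s^2 - 7*s + 6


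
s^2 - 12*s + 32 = (s - 8)*(s - 4)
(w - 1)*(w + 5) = w^2 + 4*w - 5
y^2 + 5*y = y*(y + 5)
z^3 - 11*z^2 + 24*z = z*(z - 8)*(z - 3)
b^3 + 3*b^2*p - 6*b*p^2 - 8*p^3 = (b - 2*p)*(b + p)*(b + 4*p)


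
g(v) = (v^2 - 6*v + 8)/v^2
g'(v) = (2*v - 6)/v^2 - 2*(v^2 - 6*v + 8)/v^3 = 2*(3*v - 8)/v^3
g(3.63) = -0.05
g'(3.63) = 0.12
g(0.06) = 2123.22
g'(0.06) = -72407.41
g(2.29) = -0.09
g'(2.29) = -0.19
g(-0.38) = 72.19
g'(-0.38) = 333.14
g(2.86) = -0.12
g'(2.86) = 0.05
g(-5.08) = 2.49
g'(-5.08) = 0.35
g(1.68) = 0.26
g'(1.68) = -1.25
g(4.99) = 0.12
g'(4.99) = 0.11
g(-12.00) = 1.56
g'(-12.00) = 0.05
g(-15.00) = 1.44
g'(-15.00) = 0.03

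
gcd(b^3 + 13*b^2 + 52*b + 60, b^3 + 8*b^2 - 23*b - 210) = b + 6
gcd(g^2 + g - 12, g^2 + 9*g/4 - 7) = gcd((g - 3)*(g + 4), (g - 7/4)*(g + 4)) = g + 4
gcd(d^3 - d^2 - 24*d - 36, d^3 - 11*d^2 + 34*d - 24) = d - 6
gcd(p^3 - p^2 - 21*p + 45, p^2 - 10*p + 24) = 1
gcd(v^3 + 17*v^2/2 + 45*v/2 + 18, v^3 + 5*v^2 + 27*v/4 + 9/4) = v^2 + 9*v/2 + 9/2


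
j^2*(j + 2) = j^3 + 2*j^2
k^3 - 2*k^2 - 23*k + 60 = (k - 4)*(k - 3)*(k + 5)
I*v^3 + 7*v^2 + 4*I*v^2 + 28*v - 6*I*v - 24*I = (v + 4)*(v - 6*I)*(I*v + 1)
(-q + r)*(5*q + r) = -5*q^2 + 4*q*r + r^2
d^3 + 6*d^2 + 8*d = d*(d + 2)*(d + 4)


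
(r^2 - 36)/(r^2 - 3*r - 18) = (r + 6)/(r + 3)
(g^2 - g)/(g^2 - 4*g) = (g - 1)/(g - 4)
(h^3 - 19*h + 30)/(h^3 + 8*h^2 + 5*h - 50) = (h - 3)/(h + 5)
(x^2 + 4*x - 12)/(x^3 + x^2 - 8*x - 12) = (x^2 + 4*x - 12)/(x^3 + x^2 - 8*x - 12)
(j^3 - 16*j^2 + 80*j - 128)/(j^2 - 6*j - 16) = (j^2 - 8*j + 16)/(j + 2)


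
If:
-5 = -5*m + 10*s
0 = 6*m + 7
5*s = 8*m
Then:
No Solution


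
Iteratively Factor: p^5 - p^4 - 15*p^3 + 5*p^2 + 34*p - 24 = (p - 4)*(p^4 + 3*p^3 - 3*p^2 - 7*p + 6) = (p - 4)*(p + 2)*(p^3 + p^2 - 5*p + 3) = (p - 4)*(p - 1)*(p + 2)*(p^2 + 2*p - 3) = (p - 4)*(p - 1)^2*(p + 2)*(p + 3)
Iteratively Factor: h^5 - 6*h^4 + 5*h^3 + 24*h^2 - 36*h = (h - 3)*(h^4 - 3*h^3 - 4*h^2 + 12*h) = h*(h - 3)*(h^3 - 3*h^2 - 4*h + 12) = h*(h - 3)*(h - 2)*(h^2 - h - 6) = h*(h - 3)*(h - 2)*(h + 2)*(h - 3)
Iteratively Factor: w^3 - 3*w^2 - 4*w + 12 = (w + 2)*(w^2 - 5*w + 6) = (w - 2)*(w + 2)*(w - 3)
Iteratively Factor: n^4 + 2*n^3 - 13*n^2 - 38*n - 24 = (n - 4)*(n^3 + 6*n^2 + 11*n + 6) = (n - 4)*(n + 3)*(n^2 + 3*n + 2) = (n - 4)*(n + 1)*(n + 3)*(n + 2)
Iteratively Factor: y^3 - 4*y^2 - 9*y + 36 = (y + 3)*(y^2 - 7*y + 12) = (y - 4)*(y + 3)*(y - 3)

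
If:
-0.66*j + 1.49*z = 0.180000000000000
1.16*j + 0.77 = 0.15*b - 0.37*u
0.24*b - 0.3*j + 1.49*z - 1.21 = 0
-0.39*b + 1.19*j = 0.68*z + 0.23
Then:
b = 2.27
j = 1.35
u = -5.39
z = 0.72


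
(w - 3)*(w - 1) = w^2 - 4*w + 3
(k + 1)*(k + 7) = k^2 + 8*k + 7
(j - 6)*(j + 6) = j^2 - 36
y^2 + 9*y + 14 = (y + 2)*(y + 7)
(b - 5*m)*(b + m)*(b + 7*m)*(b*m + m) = b^4*m + 3*b^3*m^2 + b^3*m - 33*b^2*m^3 + 3*b^2*m^2 - 35*b*m^4 - 33*b*m^3 - 35*m^4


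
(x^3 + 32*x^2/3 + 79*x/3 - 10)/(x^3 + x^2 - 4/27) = 9*(x^2 + 11*x + 30)/(9*x^2 + 12*x + 4)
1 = 1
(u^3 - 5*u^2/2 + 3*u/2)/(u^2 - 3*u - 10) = u*(-2*u^2 + 5*u - 3)/(2*(-u^2 + 3*u + 10))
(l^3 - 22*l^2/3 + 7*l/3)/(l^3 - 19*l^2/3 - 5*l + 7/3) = l/(l + 1)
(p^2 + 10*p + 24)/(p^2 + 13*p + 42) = (p + 4)/(p + 7)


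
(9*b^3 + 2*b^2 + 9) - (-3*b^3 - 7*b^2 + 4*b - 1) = 12*b^3 + 9*b^2 - 4*b + 10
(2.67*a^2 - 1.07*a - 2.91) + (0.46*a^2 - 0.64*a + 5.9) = 3.13*a^2 - 1.71*a + 2.99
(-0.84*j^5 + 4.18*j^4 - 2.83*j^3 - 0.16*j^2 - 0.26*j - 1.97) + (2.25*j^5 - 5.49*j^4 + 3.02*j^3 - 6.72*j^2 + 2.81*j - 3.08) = 1.41*j^5 - 1.31*j^4 + 0.19*j^3 - 6.88*j^2 + 2.55*j - 5.05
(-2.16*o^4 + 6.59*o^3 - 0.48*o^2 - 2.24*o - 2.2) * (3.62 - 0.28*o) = 0.6048*o^5 - 9.6644*o^4 + 23.9902*o^3 - 1.1104*o^2 - 7.4928*o - 7.964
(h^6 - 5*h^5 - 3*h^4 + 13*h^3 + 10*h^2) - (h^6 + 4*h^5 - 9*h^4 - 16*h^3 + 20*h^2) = -9*h^5 + 6*h^4 + 29*h^3 - 10*h^2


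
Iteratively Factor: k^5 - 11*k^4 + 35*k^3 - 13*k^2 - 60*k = (k - 4)*(k^4 - 7*k^3 + 7*k^2 + 15*k) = (k - 4)*(k + 1)*(k^3 - 8*k^2 + 15*k) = (k - 4)*(k - 3)*(k + 1)*(k^2 - 5*k) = k*(k - 4)*(k - 3)*(k + 1)*(k - 5)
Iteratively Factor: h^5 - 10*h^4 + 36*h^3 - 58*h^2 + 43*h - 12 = (h - 3)*(h^4 - 7*h^3 + 15*h^2 - 13*h + 4) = (h - 4)*(h - 3)*(h^3 - 3*h^2 + 3*h - 1) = (h - 4)*(h - 3)*(h - 1)*(h^2 - 2*h + 1) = (h - 4)*(h - 3)*(h - 1)^2*(h - 1)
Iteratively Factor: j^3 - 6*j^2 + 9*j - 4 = (j - 1)*(j^2 - 5*j + 4) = (j - 1)^2*(j - 4)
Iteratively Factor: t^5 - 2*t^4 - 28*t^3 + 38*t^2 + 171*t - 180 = (t - 1)*(t^4 - t^3 - 29*t^2 + 9*t + 180) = (t - 5)*(t - 1)*(t^3 + 4*t^2 - 9*t - 36) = (t - 5)*(t - 3)*(t - 1)*(t^2 + 7*t + 12) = (t - 5)*(t - 3)*(t - 1)*(t + 3)*(t + 4)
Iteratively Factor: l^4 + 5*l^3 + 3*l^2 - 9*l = (l - 1)*(l^3 + 6*l^2 + 9*l) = (l - 1)*(l + 3)*(l^2 + 3*l) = l*(l - 1)*(l + 3)*(l + 3)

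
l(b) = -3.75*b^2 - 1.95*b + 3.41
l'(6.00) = -46.95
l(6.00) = -143.29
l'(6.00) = -46.95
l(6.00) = -143.29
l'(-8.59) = 62.48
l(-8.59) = -256.54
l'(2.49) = -20.62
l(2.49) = -24.70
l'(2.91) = -23.78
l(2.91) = -34.02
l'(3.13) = -25.42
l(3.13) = -39.43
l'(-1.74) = 11.10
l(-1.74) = -4.55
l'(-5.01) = 35.62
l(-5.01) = -80.95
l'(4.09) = -32.62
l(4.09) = -67.30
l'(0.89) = -8.62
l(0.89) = -1.30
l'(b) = -7.5*b - 1.95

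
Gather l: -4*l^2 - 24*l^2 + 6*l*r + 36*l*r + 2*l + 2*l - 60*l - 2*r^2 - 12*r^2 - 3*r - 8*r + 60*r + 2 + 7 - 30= -28*l^2 + l*(42*r - 56) - 14*r^2 + 49*r - 21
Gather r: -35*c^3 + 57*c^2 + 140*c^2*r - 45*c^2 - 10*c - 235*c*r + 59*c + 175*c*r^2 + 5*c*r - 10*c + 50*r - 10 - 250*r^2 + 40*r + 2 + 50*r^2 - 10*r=-35*c^3 + 12*c^2 + 39*c + r^2*(175*c - 200) + r*(140*c^2 - 230*c + 80) - 8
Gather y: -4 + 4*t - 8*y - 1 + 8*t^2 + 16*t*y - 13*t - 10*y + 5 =8*t^2 - 9*t + y*(16*t - 18)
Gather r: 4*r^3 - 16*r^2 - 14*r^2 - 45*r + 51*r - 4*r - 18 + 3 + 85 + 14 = 4*r^3 - 30*r^2 + 2*r + 84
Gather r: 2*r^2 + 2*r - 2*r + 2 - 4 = 2*r^2 - 2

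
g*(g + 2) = g^2 + 2*g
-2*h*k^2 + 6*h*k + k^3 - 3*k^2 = k*(-2*h + k)*(k - 3)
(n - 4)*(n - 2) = n^2 - 6*n + 8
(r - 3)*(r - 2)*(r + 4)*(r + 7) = r^4 + 6*r^3 - 21*r^2 - 74*r + 168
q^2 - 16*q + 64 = (q - 8)^2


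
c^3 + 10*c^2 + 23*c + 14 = (c + 1)*(c + 2)*(c + 7)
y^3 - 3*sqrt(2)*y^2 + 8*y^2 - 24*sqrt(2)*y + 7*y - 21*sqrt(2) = (y + 1)*(y + 7)*(y - 3*sqrt(2))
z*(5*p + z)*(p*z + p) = 5*p^2*z^2 + 5*p^2*z + p*z^3 + p*z^2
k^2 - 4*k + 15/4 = (k - 5/2)*(k - 3/2)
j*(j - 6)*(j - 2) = j^3 - 8*j^2 + 12*j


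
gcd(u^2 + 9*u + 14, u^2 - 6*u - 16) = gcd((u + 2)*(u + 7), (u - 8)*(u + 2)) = u + 2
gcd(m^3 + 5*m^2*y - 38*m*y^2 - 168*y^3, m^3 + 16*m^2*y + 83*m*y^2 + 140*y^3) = m^2 + 11*m*y + 28*y^2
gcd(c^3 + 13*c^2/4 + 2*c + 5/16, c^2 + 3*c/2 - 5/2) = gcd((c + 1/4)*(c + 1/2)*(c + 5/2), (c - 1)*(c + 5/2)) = c + 5/2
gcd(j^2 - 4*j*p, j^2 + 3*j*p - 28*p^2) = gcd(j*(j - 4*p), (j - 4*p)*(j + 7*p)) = -j + 4*p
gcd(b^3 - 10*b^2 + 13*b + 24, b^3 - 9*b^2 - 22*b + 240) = b - 8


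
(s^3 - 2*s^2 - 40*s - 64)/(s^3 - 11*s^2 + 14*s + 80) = (s + 4)/(s - 5)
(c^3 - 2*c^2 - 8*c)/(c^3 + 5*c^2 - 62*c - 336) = c*(c^2 - 2*c - 8)/(c^3 + 5*c^2 - 62*c - 336)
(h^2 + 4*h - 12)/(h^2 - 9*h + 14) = (h + 6)/(h - 7)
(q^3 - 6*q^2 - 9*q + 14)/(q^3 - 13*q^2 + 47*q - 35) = (q + 2)/(q - 5)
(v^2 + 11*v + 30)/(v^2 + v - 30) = (v + 5)/(v - 5)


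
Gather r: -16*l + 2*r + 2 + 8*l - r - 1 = -8*l + r + 1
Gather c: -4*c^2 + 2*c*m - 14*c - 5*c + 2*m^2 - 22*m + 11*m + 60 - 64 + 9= -4*c^2 + c*(2*m - 19) + 2*m^2 - 11*m + 5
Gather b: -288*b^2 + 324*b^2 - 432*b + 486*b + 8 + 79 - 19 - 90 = 36*b^2 + 54*b - 22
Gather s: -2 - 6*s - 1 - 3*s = -9*s - 3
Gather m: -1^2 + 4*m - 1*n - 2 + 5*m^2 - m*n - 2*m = 5*m^2 + m*(2 - n) - n - 3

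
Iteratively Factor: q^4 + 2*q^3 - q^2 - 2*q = (q + 1)*(q^3 + q^2 - 2*q) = (q + 1)*(q + 2)*(q^2 - q) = q*(q + 1)*(q + 2)*(q - 1)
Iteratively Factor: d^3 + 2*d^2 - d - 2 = (d + 1)*(d^2 + d - 2) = (d - 1)*(d + 1)*(d + 2)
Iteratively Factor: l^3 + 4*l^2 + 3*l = (l + 1)*(l^2 + 3*l) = (l + 1)*(l + 3)*(l)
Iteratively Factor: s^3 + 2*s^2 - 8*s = (s)*(s^2 + 2*s - 8) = s*(s - 2)*(s + 4)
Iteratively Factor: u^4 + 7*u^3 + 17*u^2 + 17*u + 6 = (u + 3)*(u^3 + 4*u^2 + 5*u + 2) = (u + 1)*(u + 3)*(u^2 + 3*u + 2) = (u + 1)*(u + 2)*(u + 3)*(u + 1)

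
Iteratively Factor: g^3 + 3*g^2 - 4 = (g + 2)*(g^2 + g - 2) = (g + 2)^2*(g - 1)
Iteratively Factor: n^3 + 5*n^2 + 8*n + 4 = (n + 2)*(n^2 + 3*n + 2) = (n + 1)*(n + 2)*(n + 2)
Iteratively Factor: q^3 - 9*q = (q + 3)*(q^2 - 3*q) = q*(q + 3)*(q - 3)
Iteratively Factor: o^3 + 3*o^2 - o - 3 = (o + 1)*(o^2 + 2*o - 3) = (o - 1)*(o + 1)*(o + 3)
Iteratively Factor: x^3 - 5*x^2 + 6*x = (x)*(x^2 - 5*x + 6) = x*(x - 3)*(x - 2)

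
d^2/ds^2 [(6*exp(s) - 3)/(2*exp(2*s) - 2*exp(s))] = 3*(2*exp(3*s) - 2*exp(2*s) + 3*exp(s) - 1)*exp(-s)/(2*(exp(3*s) - 3*exp(2*s) + 3*exp(s) - 1))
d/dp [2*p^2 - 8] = 4*p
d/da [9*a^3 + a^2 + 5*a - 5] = 27*a^2 + 2*a + 5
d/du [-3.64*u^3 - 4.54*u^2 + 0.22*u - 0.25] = -10.92*u^2 - 9.08*u + 0.22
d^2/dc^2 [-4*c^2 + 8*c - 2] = -8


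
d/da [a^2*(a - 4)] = a*(3*a - 8)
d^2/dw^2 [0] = 0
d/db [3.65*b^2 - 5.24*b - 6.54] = 7.3*b - 5.24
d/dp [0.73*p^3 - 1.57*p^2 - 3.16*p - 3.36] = 2.19*p^2 - 3.14*p - 3.16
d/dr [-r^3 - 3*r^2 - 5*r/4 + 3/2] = -3*r^2 - 6*r - 5/4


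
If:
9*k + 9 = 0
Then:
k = -1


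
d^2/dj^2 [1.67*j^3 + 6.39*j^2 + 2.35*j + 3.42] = 10.02*j + 12.78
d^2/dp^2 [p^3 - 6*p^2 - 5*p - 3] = 6*p - 12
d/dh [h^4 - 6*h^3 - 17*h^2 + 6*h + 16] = 4*h^3 - 18*h^2 - 34*h + 6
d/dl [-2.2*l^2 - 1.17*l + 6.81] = -4.4*l - 1.17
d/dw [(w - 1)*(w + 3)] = 2*w + 2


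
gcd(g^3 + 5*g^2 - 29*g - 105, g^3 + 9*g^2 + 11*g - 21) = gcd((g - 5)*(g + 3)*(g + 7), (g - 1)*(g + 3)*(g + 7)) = g^2 + 10*g + 21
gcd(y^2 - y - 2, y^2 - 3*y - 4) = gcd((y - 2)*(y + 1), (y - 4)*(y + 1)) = y + 1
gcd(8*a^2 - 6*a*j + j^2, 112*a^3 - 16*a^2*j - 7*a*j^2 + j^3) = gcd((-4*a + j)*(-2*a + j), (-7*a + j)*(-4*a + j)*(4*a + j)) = 4*a - j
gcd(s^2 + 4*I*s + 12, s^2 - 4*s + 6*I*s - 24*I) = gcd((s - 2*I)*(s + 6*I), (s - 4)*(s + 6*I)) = s + 6*I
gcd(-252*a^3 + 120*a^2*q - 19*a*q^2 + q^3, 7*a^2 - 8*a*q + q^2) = -7*a + q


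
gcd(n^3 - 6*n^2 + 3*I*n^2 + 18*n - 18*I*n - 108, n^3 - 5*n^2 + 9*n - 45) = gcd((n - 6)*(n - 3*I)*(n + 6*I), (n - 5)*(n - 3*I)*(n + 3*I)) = n - 3*I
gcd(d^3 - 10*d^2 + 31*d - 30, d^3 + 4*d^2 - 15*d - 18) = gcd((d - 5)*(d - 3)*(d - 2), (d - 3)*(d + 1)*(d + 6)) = d - 3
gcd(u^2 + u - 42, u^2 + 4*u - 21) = u + 7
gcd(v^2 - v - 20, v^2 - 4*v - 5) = v - 5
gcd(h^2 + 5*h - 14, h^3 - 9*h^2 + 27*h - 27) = 1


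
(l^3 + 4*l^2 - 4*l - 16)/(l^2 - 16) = (l^2 - 4)/(l - 4)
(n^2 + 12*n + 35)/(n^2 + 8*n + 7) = (n + 5)/(n + 1)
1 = 1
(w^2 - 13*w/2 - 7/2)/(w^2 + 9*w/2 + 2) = (w - 7)/(w + 4)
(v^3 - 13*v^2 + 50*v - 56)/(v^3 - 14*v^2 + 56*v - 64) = (v - 7)/(v - 8)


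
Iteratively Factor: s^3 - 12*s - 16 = (s - 4)*(s^2 + 4*s + 4) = (s - 4)*(s + 2)*(s + 2)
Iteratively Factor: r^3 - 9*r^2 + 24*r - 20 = (r - 5)*(r^2 - 4*r + 4) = (r - 5)*(r - 2)*(r - 2)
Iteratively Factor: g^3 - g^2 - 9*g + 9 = (g - 1)*(g^2 - 9) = (g - 3)*(g - 1)*(g + 3)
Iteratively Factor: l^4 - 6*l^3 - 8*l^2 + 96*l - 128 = (l - 2)*(l^3 - 4*l^2 - 16*l + 64) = (l - 4)*(l - 2)*(l^2 - 16) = (l - 4)*(l - 2)*(l + 4)*(l - 4)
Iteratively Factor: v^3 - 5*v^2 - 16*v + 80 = (v - 4)*(v^2 - v - 20) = (v - 4)*(v + 4)*(v - 5)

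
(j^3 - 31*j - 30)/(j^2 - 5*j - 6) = j + 5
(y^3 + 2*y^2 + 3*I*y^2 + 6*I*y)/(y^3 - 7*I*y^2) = (y^2 + y*(2 + 3*I) + 6*I)/(y*(y - 7*I))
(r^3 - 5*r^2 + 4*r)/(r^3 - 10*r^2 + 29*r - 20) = r/(r - 5)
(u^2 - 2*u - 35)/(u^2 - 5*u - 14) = (u + 5)/(u + 2)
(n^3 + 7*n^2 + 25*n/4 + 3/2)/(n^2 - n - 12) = (n^3 + 7*n^2 + 25*n/4 + 3/2)/(n^2 - n - 12)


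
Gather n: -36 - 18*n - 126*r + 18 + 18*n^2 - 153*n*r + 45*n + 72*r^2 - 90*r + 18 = 18*n^2 + n*(27 - 153*r) + 72*r^2 - 216*r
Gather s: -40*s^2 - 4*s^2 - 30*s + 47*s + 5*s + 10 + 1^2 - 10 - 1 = -44*s^2 + 22*s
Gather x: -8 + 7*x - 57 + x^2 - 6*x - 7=x^2 + x - 72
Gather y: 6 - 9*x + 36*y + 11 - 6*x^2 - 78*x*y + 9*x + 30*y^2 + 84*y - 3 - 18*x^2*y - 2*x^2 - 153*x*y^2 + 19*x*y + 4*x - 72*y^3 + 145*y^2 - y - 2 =-8*x^2 + 4*x - 72*y^3 + y^2*(175 - 153*x) + y*(-18*x^2 - 59*x + 119) + 12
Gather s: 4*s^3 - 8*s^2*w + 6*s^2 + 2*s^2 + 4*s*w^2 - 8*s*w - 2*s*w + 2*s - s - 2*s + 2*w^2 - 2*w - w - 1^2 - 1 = 4*s^3 + s^2*(8 - 8*w) + s*(4*w^2 - 10*w - 1) + 2*w^2 - 3*w - 2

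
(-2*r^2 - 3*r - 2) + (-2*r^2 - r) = -4*r^2 - 4*r - 2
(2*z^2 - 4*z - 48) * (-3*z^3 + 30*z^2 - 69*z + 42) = -6*z^5 + 72*z^4 - 114*z^3 - 1080*z^2 + 3144*z - 2016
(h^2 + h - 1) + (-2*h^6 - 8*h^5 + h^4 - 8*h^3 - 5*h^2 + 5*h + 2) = -2*h^6 - 8*h^5 + h^4 - 8*h^3 - 4*h^2 + 6*h + 1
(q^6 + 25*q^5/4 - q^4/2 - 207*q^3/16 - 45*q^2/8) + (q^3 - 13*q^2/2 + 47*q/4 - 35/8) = q^6 + 25*q^5/4 - q^4/2 - 191*q^3/16 - 97*q^2/8 + 47*q/4 - 35/8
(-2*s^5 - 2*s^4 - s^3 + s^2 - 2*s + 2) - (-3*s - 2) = -2*s^5 - 2*s^4 - s^3 + s^2 + s + 4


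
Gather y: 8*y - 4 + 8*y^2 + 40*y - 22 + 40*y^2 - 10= 48*y^2 + 48*y - 36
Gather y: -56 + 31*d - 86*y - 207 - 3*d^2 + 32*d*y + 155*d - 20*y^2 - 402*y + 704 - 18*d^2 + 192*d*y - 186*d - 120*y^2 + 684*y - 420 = -21*d^2 - 140*y^2 + y*(224*d + 196) + 21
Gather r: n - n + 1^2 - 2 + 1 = 0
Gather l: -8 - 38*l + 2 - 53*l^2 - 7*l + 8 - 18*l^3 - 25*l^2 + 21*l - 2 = -18*l^3 - 78*l^2 - 24*l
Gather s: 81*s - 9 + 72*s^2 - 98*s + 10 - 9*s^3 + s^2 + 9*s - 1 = -9*s^3 + 73*s^2 - 8*s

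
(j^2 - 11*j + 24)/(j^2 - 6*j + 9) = (j - 8)/(j - 3)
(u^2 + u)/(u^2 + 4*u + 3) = u/(u + 3)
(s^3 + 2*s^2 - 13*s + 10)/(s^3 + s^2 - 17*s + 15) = (s - 2)/(s - 3)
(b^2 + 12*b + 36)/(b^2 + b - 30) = (b + 6)/(b - 5)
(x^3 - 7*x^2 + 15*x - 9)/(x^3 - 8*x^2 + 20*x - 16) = (x^3 - 7*x^2 + 15*x - 9)/(x^3 - 8*x^2 + 20*x - 16)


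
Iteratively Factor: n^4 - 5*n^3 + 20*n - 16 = (n - 2)*(n^3 - 3*n^2 - 6*n + 8) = (n - 2)*(n + 2)*(n^2 - 5*n + 4) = (n - 4)*(n - 2)*(n + 2)*(n - 1)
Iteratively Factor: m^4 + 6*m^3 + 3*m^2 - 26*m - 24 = (m + 1)*(m^3 + 5*m^2 - 2*m - 24) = (m + 1)*(m + 4)*(m^2 + m - 6) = (m + 1)*(m + 3)*(m + 4)*(m - 2)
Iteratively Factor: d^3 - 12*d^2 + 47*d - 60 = (d - 4)*(d^2 - 8*d + 15) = (d - 5)*(d - 4)*(d - 3)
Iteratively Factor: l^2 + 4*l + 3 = (l + 3)*(l + 1)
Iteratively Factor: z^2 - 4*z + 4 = (z - 2)*(z - 2)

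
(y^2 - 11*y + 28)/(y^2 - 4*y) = (y - 7)/y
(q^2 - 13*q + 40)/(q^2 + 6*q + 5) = (q^2 - 13*q + 40)/(q^2 + 6*q + 5)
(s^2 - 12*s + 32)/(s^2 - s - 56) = (s - 4)/(s + 7)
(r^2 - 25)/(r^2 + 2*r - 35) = (r + 5)/(r + 7)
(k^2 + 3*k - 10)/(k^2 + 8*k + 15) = (k - 2)/(k + 3)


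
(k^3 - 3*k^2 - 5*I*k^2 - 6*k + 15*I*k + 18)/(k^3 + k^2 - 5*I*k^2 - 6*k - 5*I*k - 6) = (k - 3)/(k + 1)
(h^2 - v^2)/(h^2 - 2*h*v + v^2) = (-h - v)/(-h + v)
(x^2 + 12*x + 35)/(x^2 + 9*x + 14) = (x + 5)/(x + 2)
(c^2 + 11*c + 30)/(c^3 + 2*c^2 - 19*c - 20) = (c + 6)/(c^2 - 3*c - 4)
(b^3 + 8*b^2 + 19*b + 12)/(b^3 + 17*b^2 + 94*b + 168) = (b^2 + 4*b + 3)/(b^2 + 13*b + 42)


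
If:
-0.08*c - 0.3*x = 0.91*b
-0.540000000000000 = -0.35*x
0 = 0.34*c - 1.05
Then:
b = -0.78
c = 3.09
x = 1.54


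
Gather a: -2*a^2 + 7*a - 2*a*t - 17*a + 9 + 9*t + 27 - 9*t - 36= -2*a^2 + a*(-2*t - 10)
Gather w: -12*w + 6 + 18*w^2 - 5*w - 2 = 18*w^2 - 17*w + 4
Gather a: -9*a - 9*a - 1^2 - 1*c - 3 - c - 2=-18*a - 2*c - 6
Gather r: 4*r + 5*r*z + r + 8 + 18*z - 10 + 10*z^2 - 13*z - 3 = r*(5*z + 5) + 10*z^2 + 5*z - 5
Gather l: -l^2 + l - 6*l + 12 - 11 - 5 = -l^2 - 5*l - 4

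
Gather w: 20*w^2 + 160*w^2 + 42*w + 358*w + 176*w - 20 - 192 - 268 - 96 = 180*w^2 + 576*w - 576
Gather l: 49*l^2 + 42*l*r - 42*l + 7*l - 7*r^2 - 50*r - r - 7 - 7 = 49*l^2 + l*(42*r - 35) - 7*r^2 - 51*r - 14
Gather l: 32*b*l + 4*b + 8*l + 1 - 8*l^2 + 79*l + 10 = 4*b - 8*l^2 + l*(32*b + 87) + 11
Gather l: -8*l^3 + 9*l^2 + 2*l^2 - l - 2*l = -8*l^3 + 11*l^2 - 3*l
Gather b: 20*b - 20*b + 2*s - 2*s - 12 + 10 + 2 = 0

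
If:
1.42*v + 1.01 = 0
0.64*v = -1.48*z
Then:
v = -0.71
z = 0.31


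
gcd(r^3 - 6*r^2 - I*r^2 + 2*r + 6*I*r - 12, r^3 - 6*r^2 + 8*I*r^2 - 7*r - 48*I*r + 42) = r^2 + r*(-6 + I) - 6*I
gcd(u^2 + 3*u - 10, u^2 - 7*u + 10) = u - 2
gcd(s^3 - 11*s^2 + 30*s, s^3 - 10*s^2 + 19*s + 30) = s^2 - 11*s + 30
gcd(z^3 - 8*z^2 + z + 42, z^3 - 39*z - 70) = z^2 - 5*z - 14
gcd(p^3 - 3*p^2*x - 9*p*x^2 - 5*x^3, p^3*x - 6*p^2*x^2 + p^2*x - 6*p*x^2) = 1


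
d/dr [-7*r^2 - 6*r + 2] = -14*r - 6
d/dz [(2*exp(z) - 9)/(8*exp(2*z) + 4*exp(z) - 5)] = (-16*exp(2*z) + 144*exp(z) + 26)*exp(z)/(64*exp(4*z) + 64*exp(3*z) - 64*exp(2*z) - 40*exp(z) + 25)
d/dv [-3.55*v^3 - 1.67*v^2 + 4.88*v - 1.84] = -10.65*v^2 - 3.34*v + 4.88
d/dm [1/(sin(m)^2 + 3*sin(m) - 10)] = -(2*sin(m) + 3)*cos(m)/(sin(m)^2 + 3*sin(m) - 10)^2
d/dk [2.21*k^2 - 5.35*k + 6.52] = 4.42*k - 5.35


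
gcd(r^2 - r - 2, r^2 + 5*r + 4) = r + 1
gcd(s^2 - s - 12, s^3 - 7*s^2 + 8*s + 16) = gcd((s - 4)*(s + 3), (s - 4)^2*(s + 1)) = s - 4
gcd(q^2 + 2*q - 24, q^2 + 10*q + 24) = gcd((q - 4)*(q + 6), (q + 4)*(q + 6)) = q + 6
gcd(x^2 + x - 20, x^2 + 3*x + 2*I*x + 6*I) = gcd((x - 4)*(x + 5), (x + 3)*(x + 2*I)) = 1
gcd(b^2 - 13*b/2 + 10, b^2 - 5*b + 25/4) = b - 5/2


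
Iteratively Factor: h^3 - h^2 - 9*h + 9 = (h - 1)*(h^2 - 9) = (h - 3)*(h - 1)*(h + 3)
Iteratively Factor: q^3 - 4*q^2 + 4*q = (q)*(q^2 - 4*q + 4) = q*(q - 2)*(q - 2)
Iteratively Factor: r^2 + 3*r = (r)*(r + 3)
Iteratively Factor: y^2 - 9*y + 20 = (y - 4)*(y - 5)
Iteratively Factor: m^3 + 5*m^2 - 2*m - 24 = (m - 2)*(m^2 + 7*m + 12) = (m - 2)*(m + 4)*(m + 3)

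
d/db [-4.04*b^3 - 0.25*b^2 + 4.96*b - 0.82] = -12.12*b^2 - 0.5*b + 4.96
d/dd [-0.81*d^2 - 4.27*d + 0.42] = -1.62*d - 4.27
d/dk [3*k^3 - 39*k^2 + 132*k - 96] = 9*k^2 - 78*k + 132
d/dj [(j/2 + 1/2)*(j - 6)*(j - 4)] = 3*j^2/2 - 9*j + 7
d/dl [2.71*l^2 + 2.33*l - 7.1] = 5.42*l + 2.33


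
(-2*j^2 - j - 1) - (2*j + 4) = -2*j^2 - 3*j - 5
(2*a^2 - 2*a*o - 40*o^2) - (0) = 2*a^2 - 2*a*o - 40*o^2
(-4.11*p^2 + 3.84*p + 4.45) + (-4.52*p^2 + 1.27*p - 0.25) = -8.63*p^2 + 5.11*p + 4.2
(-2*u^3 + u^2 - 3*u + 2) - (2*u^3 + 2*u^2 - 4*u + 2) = -4*u^3 - u^2 + u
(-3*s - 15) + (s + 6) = -2*s - 9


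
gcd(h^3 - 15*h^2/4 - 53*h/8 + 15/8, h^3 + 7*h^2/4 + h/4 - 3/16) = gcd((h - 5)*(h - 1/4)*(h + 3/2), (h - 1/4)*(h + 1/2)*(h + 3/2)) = h^2 + 5*h/4 - 3/8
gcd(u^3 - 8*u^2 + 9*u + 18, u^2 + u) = u + 1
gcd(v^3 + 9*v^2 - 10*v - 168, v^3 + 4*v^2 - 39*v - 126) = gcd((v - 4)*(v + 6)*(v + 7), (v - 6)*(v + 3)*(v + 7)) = v + 7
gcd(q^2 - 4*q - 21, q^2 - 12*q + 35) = q - 7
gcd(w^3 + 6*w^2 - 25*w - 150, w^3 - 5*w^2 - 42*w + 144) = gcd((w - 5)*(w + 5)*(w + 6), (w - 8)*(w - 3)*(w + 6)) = w + 6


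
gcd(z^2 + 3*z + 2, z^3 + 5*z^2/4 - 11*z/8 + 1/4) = z + 2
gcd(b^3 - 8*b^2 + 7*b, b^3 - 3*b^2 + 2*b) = b^2 - b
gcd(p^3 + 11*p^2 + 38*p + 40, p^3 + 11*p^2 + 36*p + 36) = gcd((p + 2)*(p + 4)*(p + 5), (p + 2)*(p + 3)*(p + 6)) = p + 2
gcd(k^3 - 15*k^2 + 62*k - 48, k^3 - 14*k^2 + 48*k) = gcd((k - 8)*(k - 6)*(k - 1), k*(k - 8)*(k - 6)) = k^2 - 14*k + 48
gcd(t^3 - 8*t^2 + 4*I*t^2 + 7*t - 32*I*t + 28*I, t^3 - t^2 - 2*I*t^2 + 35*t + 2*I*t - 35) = t - 1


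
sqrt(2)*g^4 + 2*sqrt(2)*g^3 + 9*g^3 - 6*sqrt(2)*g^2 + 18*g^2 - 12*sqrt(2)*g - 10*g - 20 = (g + 2)*(g - sqrt(2))*(g + 5*sqrt(2))*(sqrt(2)*g + 1)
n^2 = n^2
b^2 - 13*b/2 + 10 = (b - 4)*(b - 5/2)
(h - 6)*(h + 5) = h^2 - h - 30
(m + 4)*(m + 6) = m^2 + 10*m + 24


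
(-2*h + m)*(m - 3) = -2*h*m + 6*h + m^2 - 3*m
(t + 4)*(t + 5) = t^2 + 9*t + 20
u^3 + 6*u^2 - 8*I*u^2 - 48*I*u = u*(u + 6)*(u - 8*I)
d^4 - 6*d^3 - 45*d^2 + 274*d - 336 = (d - 8)*(d - 3)*(d - 2)*(d + 7)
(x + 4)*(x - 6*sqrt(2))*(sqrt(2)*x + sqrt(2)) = sqrt(2)*x^3 - 12*x^2 + 5*sqrt(2)*x^2 - 60*x + 4*sqrt(2)*x - 48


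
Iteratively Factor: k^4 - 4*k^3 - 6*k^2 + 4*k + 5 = (k + 1)*(k^3 - 5*k^2 - k + 5) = (k - 5)*(k + 1)*(k^2 - 1) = (k - 5)*(k - 1)*(k + 1)*(k + 1)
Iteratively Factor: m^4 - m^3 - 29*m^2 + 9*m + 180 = (m - 5)*(m^3 + 4*m^2 - 9*m - 36) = (m - 5)*(m + 3)*(m^2 + m - 12) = (m - 5)*(m + 3)*(m + 4)*(m - 3)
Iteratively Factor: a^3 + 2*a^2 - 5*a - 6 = (a + 3)*(a^2 - a - 2) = (a + 1)*(a + 3)*(a - 2)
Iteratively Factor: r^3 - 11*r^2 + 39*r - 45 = (r - 5)*(r^2 - 6*r + 9) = (r - 5)*(r - 3)*(r - 3)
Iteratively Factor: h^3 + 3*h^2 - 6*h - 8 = (h - 2)*(h^2 + 5*h + 4) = (h - 2)*(h + 4)*(h + 1)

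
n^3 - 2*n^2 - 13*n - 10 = (n - 5)*(n + 1)*(n + 2)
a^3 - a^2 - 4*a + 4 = (a - 2)*(a - 1)*(a + 2)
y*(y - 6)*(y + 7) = y^3 + y^2 - 42*y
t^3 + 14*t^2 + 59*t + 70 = (t + 2)*(t + 5)*(t + 7)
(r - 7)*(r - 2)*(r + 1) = r^3 - 8*r^2 + 5*r + 14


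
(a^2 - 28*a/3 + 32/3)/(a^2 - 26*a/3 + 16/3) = (3*a - 4)/(3*a - 2)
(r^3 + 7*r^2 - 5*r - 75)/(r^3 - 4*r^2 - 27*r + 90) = (r + 5)/(r - 6)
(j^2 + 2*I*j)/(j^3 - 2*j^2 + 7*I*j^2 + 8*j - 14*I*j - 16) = j*(j + 2*I)/(j^3 + j^2*(-2 + 7*I) + 2*j*(4 - 7*I) - 16)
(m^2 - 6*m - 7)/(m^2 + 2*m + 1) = (m - 7)/(m + 1)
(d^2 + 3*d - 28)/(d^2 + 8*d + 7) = (d - 4)/(d + 1)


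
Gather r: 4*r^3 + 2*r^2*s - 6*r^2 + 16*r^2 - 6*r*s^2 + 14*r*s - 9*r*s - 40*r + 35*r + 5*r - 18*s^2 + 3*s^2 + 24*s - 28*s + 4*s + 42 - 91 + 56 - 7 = 4*r^3 + r^2*(2*s + 10) + r*(-6*s^2 + 5*s) - 15*s^2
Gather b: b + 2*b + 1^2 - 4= 3*b - 3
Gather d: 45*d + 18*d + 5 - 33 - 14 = 63*d - 42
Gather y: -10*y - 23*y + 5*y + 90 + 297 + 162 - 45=504 - 28*y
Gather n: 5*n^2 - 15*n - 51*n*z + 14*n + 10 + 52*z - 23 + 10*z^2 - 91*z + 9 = 5*n^2 + n*(-51*z - 1) + 10*z^2 - 39*z - 4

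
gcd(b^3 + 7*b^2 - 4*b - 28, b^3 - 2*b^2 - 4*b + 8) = b^2 - 4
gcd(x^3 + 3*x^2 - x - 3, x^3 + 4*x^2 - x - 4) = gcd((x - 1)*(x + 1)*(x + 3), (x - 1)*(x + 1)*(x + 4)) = x^2 - 1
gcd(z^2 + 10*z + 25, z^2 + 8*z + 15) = z + 5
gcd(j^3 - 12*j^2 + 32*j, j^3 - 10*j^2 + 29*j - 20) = j - 4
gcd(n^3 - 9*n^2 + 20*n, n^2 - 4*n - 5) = n - 5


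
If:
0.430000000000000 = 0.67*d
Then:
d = 0.64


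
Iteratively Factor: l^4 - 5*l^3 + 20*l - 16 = (l - 4)*(l^3 - l^2 - 4*l + 4) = (l - 4)*(l - 2)*(l^2 + l - 2) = (l - 4)*(l - 2)*(l - 1)*(l + 2)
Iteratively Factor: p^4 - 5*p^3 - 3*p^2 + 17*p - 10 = (p - 1)*(p^3 - 4*p^2 - 7*p + 10) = (p - 5)*(p - 1)*(p^2 + p - 2) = (p - 5)*(p - 1)^2*(p + 2)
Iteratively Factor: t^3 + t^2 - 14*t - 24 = (t - 4)*(t^2 + 5*t + 6) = (t - 4)*(t + 3)*(t + 2)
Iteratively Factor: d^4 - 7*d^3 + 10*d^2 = (d - 5)*(d^3 - 2*d^2) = (d - 5)*(d - 2)*(d^2) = d*(d - 5)*(d - 2)*(d)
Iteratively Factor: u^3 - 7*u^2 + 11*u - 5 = (u - 1)*(u^2 - 6*u + 5) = (u - 1)^2*(u - 5)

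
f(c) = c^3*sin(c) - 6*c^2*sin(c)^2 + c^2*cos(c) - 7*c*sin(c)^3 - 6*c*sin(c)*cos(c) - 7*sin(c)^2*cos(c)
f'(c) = c^3*cos(c) - 12*c^2*sin(c)*cos(c) + 2*c^2*sin(c) - 21*c*sin(c)^2*cos(c) - 6*c*sin(c)^2 - 6*c*cos(c)^2 + 2*c*cos(c) - 14*sin(c)*cos(c)^2 - 6*sin(c)*cos(c)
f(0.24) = -0.70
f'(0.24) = -5.89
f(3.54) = -45.25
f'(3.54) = -119.37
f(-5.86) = -71.15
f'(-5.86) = -273.20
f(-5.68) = -118.35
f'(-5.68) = -247.03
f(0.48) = -2.87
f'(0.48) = -12.30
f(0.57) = -4.09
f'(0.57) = -14.74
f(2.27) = -10.25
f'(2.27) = 30.77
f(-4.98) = -213.78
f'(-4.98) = -10.22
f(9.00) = 161.04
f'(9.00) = -276.16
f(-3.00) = -3.58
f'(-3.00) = 32.90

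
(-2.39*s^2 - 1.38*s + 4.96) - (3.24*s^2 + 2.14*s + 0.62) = -5.63*s^2 - 3.52*s + 4.34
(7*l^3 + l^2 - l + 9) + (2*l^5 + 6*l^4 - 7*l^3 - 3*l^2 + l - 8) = 2*l^5 + 6*l^4 - 2*l^2 + 1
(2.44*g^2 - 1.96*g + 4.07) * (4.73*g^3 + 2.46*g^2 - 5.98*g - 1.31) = 11.5412*g^5 - 3.2684*g^4 - 0.161699999999996*g^3 + 18.5366*g^2 - 21.771*g - 5.3317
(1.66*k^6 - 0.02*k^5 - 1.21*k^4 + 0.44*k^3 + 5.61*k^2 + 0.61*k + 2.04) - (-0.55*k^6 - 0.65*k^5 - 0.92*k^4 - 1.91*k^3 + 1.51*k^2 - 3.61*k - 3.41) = 2.21*k^6 + 0.63*k^5 - 0.29*k^4 + 2.35*k^3 + 4.1*k^2 + 4.22*k + 5.45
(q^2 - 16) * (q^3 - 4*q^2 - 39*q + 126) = q^5 - 4*q^4 - 55*q^3 + 190*q^2 + 624*q - 2016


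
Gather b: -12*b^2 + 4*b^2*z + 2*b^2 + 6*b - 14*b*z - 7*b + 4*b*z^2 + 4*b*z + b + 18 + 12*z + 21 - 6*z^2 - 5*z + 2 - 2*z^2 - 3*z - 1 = b^2*(4*z - 10) + b*(4*z^2 - 10*z) - 8*z^2 + 4*z + 40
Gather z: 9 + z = z + 9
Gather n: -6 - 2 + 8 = 0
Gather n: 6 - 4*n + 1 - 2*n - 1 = 6 - 6*n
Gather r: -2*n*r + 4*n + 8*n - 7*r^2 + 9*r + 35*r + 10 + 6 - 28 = 12*n - 7*r^2 + r*(44 - 2*n) - 12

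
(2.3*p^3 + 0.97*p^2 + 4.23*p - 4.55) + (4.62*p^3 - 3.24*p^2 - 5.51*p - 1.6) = 6.92*p^3 - 2.27*p^2 - 1.28*p - 6.15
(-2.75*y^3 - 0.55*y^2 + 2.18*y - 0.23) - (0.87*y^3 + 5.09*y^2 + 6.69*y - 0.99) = -3.62*y^3 - 5.64*y^2 - 4.51*y + 0.76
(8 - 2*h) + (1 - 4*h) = 9 - 6*h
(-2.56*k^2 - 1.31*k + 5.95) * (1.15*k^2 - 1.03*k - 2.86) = -2.944*k^4 + 1.1303*k^3 + 15.5134*k^2 - 2.3819*k - 17.017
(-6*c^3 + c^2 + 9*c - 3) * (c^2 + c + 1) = -6*c^5 - 5*c^4 + 4*c^3 + 7*c^2 + 6*c - 3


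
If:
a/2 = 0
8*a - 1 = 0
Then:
No Solution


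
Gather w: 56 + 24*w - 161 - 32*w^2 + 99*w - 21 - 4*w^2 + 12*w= -36*w^2 + 135*w - 126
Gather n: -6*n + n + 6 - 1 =5 - 5*n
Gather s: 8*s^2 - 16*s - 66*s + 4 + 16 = 8*s^2 - 82*s + 20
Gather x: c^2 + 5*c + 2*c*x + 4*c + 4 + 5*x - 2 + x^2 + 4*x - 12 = c^2 + 9*c + x^2 + x*(2*c + 9) - 10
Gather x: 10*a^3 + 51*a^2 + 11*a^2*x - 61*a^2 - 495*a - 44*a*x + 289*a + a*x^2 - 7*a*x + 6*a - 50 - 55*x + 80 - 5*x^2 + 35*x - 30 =10*a^3 - 10*a^2 - 200*a + x^2*(a - 5) + x*(11*a^2 - 51*a - 20)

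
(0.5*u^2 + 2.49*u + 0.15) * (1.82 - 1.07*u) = -0.535*u^3 - 1.7543*u^2 + 4.3713*u + 0.273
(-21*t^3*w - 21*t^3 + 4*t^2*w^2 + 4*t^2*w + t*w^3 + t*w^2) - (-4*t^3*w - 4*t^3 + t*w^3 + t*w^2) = -17*t^3*w - 17*t^3 + 4*t^2*w^2 + 4*t^2*w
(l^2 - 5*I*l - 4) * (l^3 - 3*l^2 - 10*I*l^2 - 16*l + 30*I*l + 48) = l^5 - 3*l^4 - 15*I*l^4 - 70*l^3 + 45*I*l^3 + 210*l^2 + 120*I*l^2 + 64*l - 360*I*l - 192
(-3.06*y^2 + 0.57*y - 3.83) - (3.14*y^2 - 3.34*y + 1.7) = -6.2*y^2 + 3.91*y - 5.53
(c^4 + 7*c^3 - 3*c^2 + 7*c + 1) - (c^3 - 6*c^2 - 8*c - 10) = c^4 + 6*c^3 + 3*c^2 + 15*c + 11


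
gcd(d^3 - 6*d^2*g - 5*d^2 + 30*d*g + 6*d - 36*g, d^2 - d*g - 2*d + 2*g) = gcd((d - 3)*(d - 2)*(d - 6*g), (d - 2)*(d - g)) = d - 2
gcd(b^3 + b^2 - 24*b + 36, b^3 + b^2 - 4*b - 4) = b - 2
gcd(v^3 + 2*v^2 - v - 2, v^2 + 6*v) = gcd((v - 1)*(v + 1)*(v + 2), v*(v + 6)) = 1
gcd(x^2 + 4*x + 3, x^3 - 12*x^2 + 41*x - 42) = 1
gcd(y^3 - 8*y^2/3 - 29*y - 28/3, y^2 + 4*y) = y + 4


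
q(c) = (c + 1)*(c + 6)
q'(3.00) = 13.00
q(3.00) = 36.00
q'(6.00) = 19.00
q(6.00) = 84.00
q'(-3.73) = -0.46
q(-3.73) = -6.20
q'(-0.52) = 5.96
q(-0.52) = 2.63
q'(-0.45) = 6.10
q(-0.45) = 3.05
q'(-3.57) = -0.14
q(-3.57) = -6.25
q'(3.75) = 14.50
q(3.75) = 46.31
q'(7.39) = 21.78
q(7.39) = 112.34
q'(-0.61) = 5.78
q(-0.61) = 2.10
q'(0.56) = 8.12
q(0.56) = 10.23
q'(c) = 2*c + 7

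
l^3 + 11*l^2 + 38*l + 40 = (l + 2)*(l + 4)*(l + 5)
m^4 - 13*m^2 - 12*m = m*(m - 4)*(m + 1)*(m + 3)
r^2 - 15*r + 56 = (r - 8)*(r - 7)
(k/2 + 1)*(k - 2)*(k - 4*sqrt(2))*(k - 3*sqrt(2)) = k^4/2 - 7*sqrt(2)*k^3/2 + 10*k^2 + 14*sqrt(2)*k - 48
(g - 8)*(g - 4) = g^2 - 12*g + 32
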